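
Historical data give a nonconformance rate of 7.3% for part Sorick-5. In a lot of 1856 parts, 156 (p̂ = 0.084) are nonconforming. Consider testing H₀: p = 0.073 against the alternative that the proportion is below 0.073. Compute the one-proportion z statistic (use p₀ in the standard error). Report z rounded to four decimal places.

p̂ = 156/1856 ≈ 0.0840517.
SE = √(p₀(1−p₀)/n) = √(0.067671/1856) = 0.0060383.
z = (0.0840517 − 0.073)/0.0060383 = 0.0110517/0.0060383 = 1.8303.

z = 1.8303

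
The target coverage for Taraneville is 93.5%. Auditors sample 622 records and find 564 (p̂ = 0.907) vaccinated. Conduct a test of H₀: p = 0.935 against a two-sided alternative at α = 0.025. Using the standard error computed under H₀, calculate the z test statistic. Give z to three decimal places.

p̂ = 564/622 = 0.906752.
Under H₀, SE = √(0.935·0.065/622) = √(9.7709e-05) = 0.009885.
z = (0.906752 − 0.935)/0.009885 = -0.028248/0.009885 = -2.858.
p-value = 2·P(Z > 2.858) ≈ 0.0043; since p < α = 0.025, reject H₀.

z = -2.858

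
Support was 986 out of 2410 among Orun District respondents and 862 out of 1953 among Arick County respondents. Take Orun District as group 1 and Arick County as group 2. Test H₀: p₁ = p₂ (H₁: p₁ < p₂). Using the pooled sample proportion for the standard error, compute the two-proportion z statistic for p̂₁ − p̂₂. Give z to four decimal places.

p̂₁ = 986/2410 ≈ 0.4091286, p̂₂ = 862/1953 ≈ 0.4413722.
Pooled p̂ = (986+862)/(2410+1953) = 1848/4363 = 0.4235618.
SE = √(0.244157 × 0.000926971) = 0.0150442.
z = (0.4091286 − 0.4413722)/0.0150442 = -0.0322436/0.0150442 = -2.1433.

z = -2.1433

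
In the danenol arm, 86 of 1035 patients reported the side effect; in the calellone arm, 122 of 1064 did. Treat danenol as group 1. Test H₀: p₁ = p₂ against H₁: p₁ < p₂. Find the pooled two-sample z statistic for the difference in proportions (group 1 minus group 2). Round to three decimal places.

z = -2.420

p̂₁ = 86/1035 = 0.083092, p̂₂ = 122/1064 = 0.114662.
Pooled p̂ = (86+122)/(1035+1064) = 208/2099 = 0.099095.
SE = √(p̂(1−p̂)(1/n₁+1/n₂)) = √(0.099095·0.900905·0.00190603) = √(0.000170161) = 0.013045.
z = (0.083092 − 0.114662)/0.013045 = -0.031570/0.013045 = -2.420.
p-value = P(Z < -2.420) ≈ 0.0078.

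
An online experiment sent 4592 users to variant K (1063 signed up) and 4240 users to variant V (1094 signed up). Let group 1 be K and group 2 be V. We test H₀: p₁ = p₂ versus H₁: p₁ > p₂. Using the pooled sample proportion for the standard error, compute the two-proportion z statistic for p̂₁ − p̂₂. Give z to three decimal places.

z = -2.899

p̂₁ = 1063/4592 ≈ 0.23149, p̂₂ = 1094/4240 ≈ 0.25802.
Pooled p̂ = (1063+1094)/(4592+4240) = 2157/8832 = 0.24423.
SE = √(0.184579 × 0.000453619) = 0.00915.
z = (0.23149 − 0.25802)/0.00915 = -0.02653/0.00915 = -2.899.
p-value = P(Z > -2.899) ≈ 0.9981.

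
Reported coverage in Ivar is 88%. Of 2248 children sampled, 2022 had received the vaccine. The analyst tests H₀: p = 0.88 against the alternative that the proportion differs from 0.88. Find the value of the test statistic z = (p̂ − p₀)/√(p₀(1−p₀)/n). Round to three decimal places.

z = 2.840

p̂ = 2022/2248 ≈ 0.899466.
SE = √(p₀(1−p₀)/n) = √(0.1056/2248) = 0.006854.
z = (0.899466 − 0.88)/0.006854 = 0.019466/0.006854 = 2.840.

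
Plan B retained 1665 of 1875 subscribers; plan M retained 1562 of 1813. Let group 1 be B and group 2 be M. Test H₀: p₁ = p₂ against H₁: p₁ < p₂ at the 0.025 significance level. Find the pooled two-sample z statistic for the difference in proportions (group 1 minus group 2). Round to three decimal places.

z = 2.428

p̂₁ = 1665/1875 ≈ 0.88800, p̂₂ = 1562/1813 ≈ 0.86156.
Pooled p̂ = (1665+1562)/(1875+1813) = 3227/3688 = 0.87500.
SE = √(0.109375 × 0.00108491) = 0.01089.
z = (0.88800 − 0.86156)/0.01089 = 0.02644/0.01089 = 2.428.
p-value = P(Z < 2.428) ≈ 0.9924, so at α = 0.025 we fail to reject H₀.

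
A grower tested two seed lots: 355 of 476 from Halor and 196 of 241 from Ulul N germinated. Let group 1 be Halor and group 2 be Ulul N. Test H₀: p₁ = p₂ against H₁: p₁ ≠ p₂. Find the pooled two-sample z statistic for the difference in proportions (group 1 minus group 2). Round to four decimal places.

z = -2.0236

p̂₁ = 355/476 = 0.745798, p̂₂ = 196/241 = 0.813278.
Pooled p̂ = (355+196)/(476+241) = 551/717 = 0.768480.
SE = √(p̂(1−p̂)(1/n₁+1/n₂)) = √(0.768480·0.231520·0.00625022) = √(0.00111203) = 0.033347.
z = (0.745798 − 0.813278)/0.033347 = -0.067480/0.033347 = -2.0236.
p-value = 2·P(Z > 2.024) ≈ 0.0430.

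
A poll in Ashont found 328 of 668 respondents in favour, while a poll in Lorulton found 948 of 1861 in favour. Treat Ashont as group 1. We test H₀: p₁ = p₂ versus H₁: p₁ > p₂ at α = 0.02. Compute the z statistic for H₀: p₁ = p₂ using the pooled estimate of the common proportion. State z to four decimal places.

p̂₁ = 328/668 = 0.491018, p̂₂ = 948/1861 = 0.509404.
Pooled p̂ = (328+948)/(668+1861) = 1276/2529 = 0.504547.
SE = √(p̂(1−p̂)(1/n₁+1/n₂)) = √(0.504547·0.495453·0.00203435) = √(0.000508546) = 0.022551.
z = (0.491018 − 0.509404)/0.022551 = -0.018386/0.022551 = -0.8153.
p-value = P(Z > -0.815) ≈ 0.7925. With α = 0.02, fail to reject H₀.

z = -0.8153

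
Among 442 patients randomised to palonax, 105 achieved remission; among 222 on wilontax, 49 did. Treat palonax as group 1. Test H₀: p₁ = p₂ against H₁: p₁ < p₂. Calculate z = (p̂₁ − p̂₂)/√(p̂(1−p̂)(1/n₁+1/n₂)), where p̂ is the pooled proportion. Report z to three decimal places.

p̂₁ = 105/442 ≈ 0.23756, p̂₂ = 49/222 ≈ 0.22072.
Pooled p̂ = (105+49)/(442+222) = 154/664 = 0.23193.
SE = √(0.178137 × 0.00676695) = 0.03472.
z = (0.23756 − 0.22072)/0.03472 = 0.01684/0.03472 = 0.485.
p-value = P(Z < 0.485) ≈ 0.6861.

z = 0.485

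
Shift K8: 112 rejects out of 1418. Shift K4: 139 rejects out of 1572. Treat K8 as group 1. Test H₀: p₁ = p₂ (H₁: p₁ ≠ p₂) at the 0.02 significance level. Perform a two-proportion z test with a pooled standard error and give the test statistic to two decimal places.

z = -0.93

p̂₁ = 112/1418 = 0.07898, p̂₂ = 139/1572 = 0.08842.
Pooled p̂ = (112+139)/(1418+1572) = 251/2990 = 0.08395.
SE = √(p̂(1−p̂)(1/n₁+1/n₂)) = √(0.08395·0.91605·0.00134135) = √(0.000103149) = 0.01016.
z = (0.07898 − 0.08842)/0.01016 = -0.00944/0.01016 = -0.93.
p-value = 2·P(Z > 0.929) ≈ 0.3527. With α = 0.02, fail to reject H₀.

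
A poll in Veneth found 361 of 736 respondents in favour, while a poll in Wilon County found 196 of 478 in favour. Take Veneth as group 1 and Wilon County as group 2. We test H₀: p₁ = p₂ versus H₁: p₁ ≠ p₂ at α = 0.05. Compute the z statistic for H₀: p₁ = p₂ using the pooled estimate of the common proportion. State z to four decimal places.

p̂₁ = 361/736 ≈ 0.490489, p̂₂ = 196/478 ≈ 0.410042.
Pooled p̂ = (361+196)/(736+478) = 557/1214 = 0.458814.
SE = √(0.248304 × 0.00345075) = 0.029272.
z = (0.490489 − 0.410042)/0.029272 = 0.080447/0.029272 = 2.7483.
Two-sided p-value ≈ 2·Φ(−2.748) = 0.0060; since p < α = 0.05, reject H₀.

z = 2.7483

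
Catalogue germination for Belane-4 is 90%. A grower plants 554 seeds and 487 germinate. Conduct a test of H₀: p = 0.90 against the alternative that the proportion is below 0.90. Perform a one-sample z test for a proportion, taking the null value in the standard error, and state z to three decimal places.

p̂ = 487/554 ≈ 0.879061.
Standard error under H₀: √(0.9×0.1/554) = 0.012746.
z = (0.879061 − 0.9)/0.012746 = -0.020939/0.012746 = -1.643.
p-value = P(Z < -1.643) ≈ 0.0502.

z = -1.643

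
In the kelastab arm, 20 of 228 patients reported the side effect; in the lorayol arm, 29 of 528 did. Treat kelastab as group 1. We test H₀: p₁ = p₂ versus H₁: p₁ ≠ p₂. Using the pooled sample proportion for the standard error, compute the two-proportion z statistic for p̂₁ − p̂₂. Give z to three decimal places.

z = 1.681

p̂₁ = 20/228 ≈ 0.08772, p̂₂ = 29/528 ≈ 0.05492.
Pooled p̂ = (20+29)/(228+528) = 49/756 = 0.06481.
SE = √(0.0606139 × 0.0062799) = 0.01951.
z = (0.08772 − 0.05492)/0.01951 = 0.03280/0.01951 = 1.681.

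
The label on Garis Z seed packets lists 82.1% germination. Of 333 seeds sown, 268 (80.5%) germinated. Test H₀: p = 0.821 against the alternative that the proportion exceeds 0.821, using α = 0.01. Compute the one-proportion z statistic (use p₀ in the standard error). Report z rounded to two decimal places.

p̂ = 268/333 = 0.8048.
Under H₀, SE = √(0.821·0.179/333) = √(0.000441318) = 0.0210.
z = (0.8048 − 0.821)/0.0210 = -0.0162/0.0210 = -0.77.
p-value = P(Z > -0.771) ≈ 0.7796. With α = 0.01, fail to reject H₀.

z = -0.77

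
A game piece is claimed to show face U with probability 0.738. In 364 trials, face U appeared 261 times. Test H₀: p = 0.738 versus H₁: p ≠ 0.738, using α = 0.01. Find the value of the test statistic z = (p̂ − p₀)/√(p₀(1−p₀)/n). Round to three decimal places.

z = -0.910

p̂ = 261/364 = 0.71703.
SE = √(p₀(1−p₀)/n) = √(0.19336/364) = 0.02305.
z = (0.71703 − 0.738)/0.02305 = -0.02097/0.02305 = -0.910.
Two-sided p-value ≈ 2·Φ(−0.910) = 0.3630. With α = 0.01, fail to reject H₀.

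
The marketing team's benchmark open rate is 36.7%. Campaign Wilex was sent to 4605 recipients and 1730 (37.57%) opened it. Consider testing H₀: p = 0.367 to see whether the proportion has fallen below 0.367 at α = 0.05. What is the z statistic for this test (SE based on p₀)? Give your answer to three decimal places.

p̂ = 1730/4605 = 0.375679.
Under H₀, SE = √(0.367·0.633/4605) = √(5.04476e-05) = 0.007103.
z = (0.375679 − 0.367)/0.007103 = 0.008679/0.007103 = 1.222.
p-value = P(Z < 1.222) ≈ 0.8891. With α = 0.05, fail to reject H₀.

z = 1.222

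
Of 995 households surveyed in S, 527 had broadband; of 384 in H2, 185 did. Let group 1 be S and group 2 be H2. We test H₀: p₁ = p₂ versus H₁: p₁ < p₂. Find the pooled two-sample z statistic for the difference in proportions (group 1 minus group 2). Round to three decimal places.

z = 1.595

p̂₁ = 527/995 ≈ 0.52965, p̂₂ = 185/384 ≈ 0.48177.
Pooled p̂ = (527+185)/(995+384) = 712/1379 = 0.51632.
SE = √(0.249734 × 0.00360919) = 0.03002.
z = (0.52965 − 0.48177)/0.03002 = 0.04788/0.03002 = 1.595.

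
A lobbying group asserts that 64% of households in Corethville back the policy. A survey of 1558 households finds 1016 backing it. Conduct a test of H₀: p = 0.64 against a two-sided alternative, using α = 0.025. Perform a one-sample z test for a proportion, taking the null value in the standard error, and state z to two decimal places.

p̂ = 1016/1558 = 0.65212.
Under H₀, SE = √(0.64·0.36/1558) = √(0.000147882) = 0.01216.
z = (0.65212 − 0.64)/0.01216 = 0.01212/0.01216 = 1.00.
p-value = 2·P(Z > 0.996) ≈ 0.3190; since p > α = 0.025, fail to reject H₀.

z = 1.00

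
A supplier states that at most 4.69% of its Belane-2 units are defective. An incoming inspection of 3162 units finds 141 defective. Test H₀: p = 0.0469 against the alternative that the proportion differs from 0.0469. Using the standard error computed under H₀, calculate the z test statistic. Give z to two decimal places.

p̂ = 141/3162 ≈ 0.0446.
Standard error under H₀: √(0.0469×0.9531/3162) = 0.0038.
z = (0.0446 − 0.0469)/0.0038 = -0.0023/0.0038 = -0.61.
Two-sided p-value ≈ 2·Φ(−0.614) = 0.5393.

z = -0.61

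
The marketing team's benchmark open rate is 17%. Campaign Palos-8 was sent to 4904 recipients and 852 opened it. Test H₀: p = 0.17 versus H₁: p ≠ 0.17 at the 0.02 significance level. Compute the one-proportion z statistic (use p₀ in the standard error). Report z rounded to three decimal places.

p̂ = 852/4904 = 0.173736.
Standard error under H₀: √(0.17×0.83/4904) = 0.005364.
z = (0.173736 − 0.17)/0.005364 = 0.003736/0.005364 = 0.696.
p-value = 2·P(Z > 0.696) ≈ 0.4862; since p > α = 0.02, fail to reject H₀.

z = 0.696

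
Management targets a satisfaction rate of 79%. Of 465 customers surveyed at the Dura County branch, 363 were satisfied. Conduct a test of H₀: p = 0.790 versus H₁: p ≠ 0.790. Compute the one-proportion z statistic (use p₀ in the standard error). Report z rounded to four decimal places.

z = -0.4953

p̂ = 363/465 ≈ 0.780645.
Standard error under H₀: √(0.79×0.21/465) = 0.018888.
z = (0.780645 − 0.79)/0.018888 = -0.009355/0.018888 = -0.4953.
p-value = 2·P(Z > 0.495) ≈ 0.6204.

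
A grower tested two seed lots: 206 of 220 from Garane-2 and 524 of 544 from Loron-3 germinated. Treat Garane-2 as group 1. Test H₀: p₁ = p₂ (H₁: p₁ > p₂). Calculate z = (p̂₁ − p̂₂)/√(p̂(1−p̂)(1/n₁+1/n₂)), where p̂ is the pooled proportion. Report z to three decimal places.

z = -1.631

p̂₁ = 206/220 = 0.93636, p̂₂ = 524/544 = 0.96324.
Pooled p̂ = (206+524)/(220+544) = 730/764 = 0.95550.
SE = √(0.0425221 × 0.00638369) = 0.01648.
z = (0.93636 − 0.96324)/0.01648 = -0.02688/0.01648 = -1.631.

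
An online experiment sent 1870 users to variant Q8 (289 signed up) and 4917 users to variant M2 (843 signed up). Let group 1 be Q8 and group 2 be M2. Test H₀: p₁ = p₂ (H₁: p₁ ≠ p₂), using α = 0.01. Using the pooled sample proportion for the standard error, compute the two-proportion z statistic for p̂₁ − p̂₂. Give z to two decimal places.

z = -1.67

p̂₁ = 289/1870 ≈ 0.1545, p̂₂ = 843/4917 ≈ 0.1714.
Pooled p̂ = (289+843)/(1870+4917) = 1132/6787 = 0.1668.
SE = √(0.138971 × 0.000738135) = 0.0101.
z = (0.1545 − 0.1714)/0.0101 = -0.0169/0.0101 = -1.67.
p-value = 2·P(Z > 1.669) ≈ 0.0952, so at α = 0.01 we fail to reject H₀.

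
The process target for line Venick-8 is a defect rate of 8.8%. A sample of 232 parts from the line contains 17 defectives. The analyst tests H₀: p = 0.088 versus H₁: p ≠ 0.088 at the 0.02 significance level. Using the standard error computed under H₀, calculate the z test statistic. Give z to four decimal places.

p̂ = 17/232 ≈ 0.073276.
SE = √(p₀(1−p₀)/n) = √(0.080256/232) = 0.018599.
z = (0.073276 − 0.088)/0.018599 = -0.014724/0.018599 = -0.7917.
p-value = 2·P(Z > 0.792) ≈ 0.4286, so at α = 0.02 we fail to reject H₀.

z = -0.7917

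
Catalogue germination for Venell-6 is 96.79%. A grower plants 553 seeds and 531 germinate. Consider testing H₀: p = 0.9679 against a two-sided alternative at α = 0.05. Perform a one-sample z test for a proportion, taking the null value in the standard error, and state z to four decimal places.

z = -1.0250

p̂ = 531/553 ≈ 0.9602170.
Standard error under H₀: √(0.9679×0.0321/553) = 0.0074956.
z = (0.9602170 − 0.9679)/0.0074956 = -0.0076830/0.0074956 = -1.0250.
p-value = 2·P(Z > 1.025) ≈ 0.3054. With α = 0.05, fail to reject H₀.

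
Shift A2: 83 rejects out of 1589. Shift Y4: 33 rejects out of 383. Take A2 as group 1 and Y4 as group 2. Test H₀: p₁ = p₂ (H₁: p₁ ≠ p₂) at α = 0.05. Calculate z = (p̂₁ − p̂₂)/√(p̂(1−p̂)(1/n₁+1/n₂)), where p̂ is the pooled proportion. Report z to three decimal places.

z = -2.533

p̂₁ = 83/1589 = 0.052234, p̂₂ = 33/383 = 0.086162.
Pooled p̂ = (83+33)/(1589+383) = 116/1972 = 0.058824.
SE = √(p̂(1−p̂)(1/n₁+1/n₂)) = √(0.058824·0.941176·0.00324029) = √(0.000179393) = 0.013394.
z = (0.052234 − 0.086162)/0.013394 = -0.033928/0.013394 = -2.533.
Two-sided p-value ≈ 2·Φ(−2.533) = 0.0113; since p < α = 0.05, reject H₀.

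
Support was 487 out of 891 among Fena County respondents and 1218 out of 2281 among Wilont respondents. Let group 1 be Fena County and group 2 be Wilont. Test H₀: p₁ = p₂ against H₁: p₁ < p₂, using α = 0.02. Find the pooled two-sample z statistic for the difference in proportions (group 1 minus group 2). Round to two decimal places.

z = 0.64

p̂₁ = 487/891 ≈ 0.5466, p̂₂ = 1218/2281 ≈ 0.5340.
Pooled p̂ = (487+1218)/(891+2281) = 1705/3172 = 0.5375.
SE = √(p̂(1−p̂)(1/n₁+1/n₂)) = √(0.5375·0.4625·0.00156074) = √(0.000387988) = 0.0197.
z = (0.5466 − 0.5340)/0.0197 = 0.0126/0.0197 = 0.64.
p-value = P(Z < 0.640) ≈ 0.7388; since p > α = 0.02, fail to reject H₀.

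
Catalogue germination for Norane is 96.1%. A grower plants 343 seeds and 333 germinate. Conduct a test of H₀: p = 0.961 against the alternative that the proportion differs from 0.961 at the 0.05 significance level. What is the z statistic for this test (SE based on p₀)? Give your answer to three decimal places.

p̂ = 333/343 ≈ 0.970845.
Under H₀, SE = √(0.961·0.039/343) = √(0.000109268) = 0.010453.
z = (0.970845 − 0.961)/0.010453 = 0.009845/0.010453 = 0.942.
p-value = 2·P(Z > 0.942) ≈ 0.3463. With α = 0.05, fail to reject H₀.

z = 0.942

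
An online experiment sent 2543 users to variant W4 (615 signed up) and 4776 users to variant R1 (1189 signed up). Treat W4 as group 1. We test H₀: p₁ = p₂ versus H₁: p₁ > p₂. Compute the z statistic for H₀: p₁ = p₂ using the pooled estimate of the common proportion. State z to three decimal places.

p̂₁ = 615/2543 = 0.24184, p̂₂ = 1189/4776 = 0.24895.
Pooled p̂ = (615+1189)/(2543+4776) = 1804/7319 = 0.24648.
SE = √(p̂(1−p̂)(1/n₁+1/n₂)) = √(0.24648·0.75352·0.000602617) = √(0.000111923) = 0.01058.
z = (0.24184 − 0.24895)/0.01058 = -0.00711/0.01058 = -0.672.
p-value = P(Z > -0.672) ≈ 0.7493.

z = -0.672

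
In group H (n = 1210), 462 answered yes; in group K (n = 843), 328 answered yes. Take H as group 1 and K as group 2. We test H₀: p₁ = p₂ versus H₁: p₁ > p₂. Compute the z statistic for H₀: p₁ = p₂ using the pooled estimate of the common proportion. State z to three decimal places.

p̂₁ = 462/1210 = 0.38182, p̂₂ = 328/843 = 0.38909.
Pooled p̂ = (462+328)/(1210+843) = 790/2053 = 0.38480.
SE = √(0.23673 × 0.00201269) = 0.02183.
z = (0.38182 − 0.38909)/0.02183 = -0.00727/0.02183 = -0.333.

z = -0.333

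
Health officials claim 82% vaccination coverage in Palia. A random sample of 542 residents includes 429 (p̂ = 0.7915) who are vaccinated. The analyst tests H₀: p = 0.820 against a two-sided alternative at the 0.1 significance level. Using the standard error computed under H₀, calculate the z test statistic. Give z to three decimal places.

z = -1.726

p̂ = 429/542 = 0.791513.
SE = √(p₀(1−p₀)/n) = √(0.1476/542) = 0.016502.
z = (0.791513 − 0.82)/0.016502 = -0.028487/0.016502 = -1.726.
Two-sided p-value ≈ 2·Φ(−1.726) = 0.0843; since p < α = 0.1, reject H₀.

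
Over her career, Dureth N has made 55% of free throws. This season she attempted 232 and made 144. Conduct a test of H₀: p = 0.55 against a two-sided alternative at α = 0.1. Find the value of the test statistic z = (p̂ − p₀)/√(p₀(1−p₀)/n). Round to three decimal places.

p̂ = 144/232 ≈ 0.62069.
Under H₀, SE = √(0.55·0.45/232) = √(0.00106681) = 0.03266.
z = (0.62069 − 0.55)/0.03266 = 0.07069/0.03266 = 2.164.
p-value = 2·P(Z > 2.164) ≈ 0.0304. With α = 0.1, reject H₀.

z = 2.164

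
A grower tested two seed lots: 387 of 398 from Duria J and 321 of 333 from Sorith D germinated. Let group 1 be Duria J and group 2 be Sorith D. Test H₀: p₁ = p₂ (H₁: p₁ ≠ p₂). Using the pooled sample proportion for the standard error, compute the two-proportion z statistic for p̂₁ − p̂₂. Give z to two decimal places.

z = 0.65

p̂₁ = 387/398 = 0.9724, p̂₂ = 321/333 = 0.9640.
Pooled p̂ = (387+321)/(398+333) = 708/731 = 0.9685.
SE = √(0.0304738 × 0.00551557) = 0.0130.
z = (0.9724 − 0.9640)/0.0130 = 0.0084/0.0130 = 0.65.
p-value = 2·P(Z > 0.648) ≈ 0.5171.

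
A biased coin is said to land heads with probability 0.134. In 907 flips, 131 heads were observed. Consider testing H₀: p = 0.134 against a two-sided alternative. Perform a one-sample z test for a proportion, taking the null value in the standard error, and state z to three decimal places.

p̂ = 131/907 ≈ 0.14443.
Standard error under H₀: √(0.134×0.866/907) = 0.01131.
z = (0.14443 − 0.134)/0.01131 = 0.01043/0.01131 = 0.922.
p-value = 2·P(Z > 0.922) ≈ 0.3564.

z = 0.922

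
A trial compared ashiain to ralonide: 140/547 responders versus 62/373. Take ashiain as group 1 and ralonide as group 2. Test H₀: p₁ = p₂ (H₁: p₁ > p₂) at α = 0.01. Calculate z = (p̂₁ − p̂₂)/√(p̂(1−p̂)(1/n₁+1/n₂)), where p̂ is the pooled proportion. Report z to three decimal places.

p̂₁ = 140/547 = 0.255941, p̂₂ = 62/373 = 0.166220.
Pooled p̂ = (140+62)/(547+373) = 202/920 = 0.219565.
SE = √(0.171356 × 0.00450912) = 0.027797.
z = (0.255941 − 0.166220)/0.027797 = 0.089721/0.027797 = 3.228.
p-value = P(Z > 3.228) ≈ 0.0006; since p < α = 0.01, reject H₀.

z = 3.228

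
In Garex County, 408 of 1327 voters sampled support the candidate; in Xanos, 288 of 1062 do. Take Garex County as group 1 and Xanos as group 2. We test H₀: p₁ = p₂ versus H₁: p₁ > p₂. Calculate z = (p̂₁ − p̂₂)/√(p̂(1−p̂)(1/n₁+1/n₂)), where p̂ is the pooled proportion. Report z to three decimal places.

p̂₁ = 408/1327 ≈ 0.30746, p̂₂ = 288/1062 ≈ 0.27119.
Pooled p̂ = (408+288)/(1327+1062) = 696/2389 = 0.29134.
SE = √(p̂(1−p̂)(1/n₁+1/n₂)) = √(0.29134·0.70866·0.0016952) = √(0.000349989) = 0.01871.
z = (0.30746 − 0.27119)/0.01871 = 0.03627/0.01871 = 1.939.
p-value = P(Z > 1.939) ≈ 0.0263.

z = 1.939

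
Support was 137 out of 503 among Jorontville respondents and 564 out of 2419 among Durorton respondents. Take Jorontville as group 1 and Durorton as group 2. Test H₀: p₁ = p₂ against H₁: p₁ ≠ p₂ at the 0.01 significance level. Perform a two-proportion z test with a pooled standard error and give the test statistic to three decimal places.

p̂₁ = 137/503 ≈ 0.27237, p̂₂ = 564/2419 ≈ 0.23315.
Pooled p̂ = (137+564)/(503+2419) = 701/2922 = 0.23990.
SE = √(p̂(1−p̂)(1/n₁+1/n₂)) = √(0.23990·0.76010·0.00240147) = √(0.000437908) = 0.02093.
z = (0.27237 − 0.23315)/0.02093 = 0.03922/0.02093 = 1.874.
p-value = 2·P(Z > 1.874) ≈ 0.0610. With α = 0.01, fail to reject H₀.

z = 1.874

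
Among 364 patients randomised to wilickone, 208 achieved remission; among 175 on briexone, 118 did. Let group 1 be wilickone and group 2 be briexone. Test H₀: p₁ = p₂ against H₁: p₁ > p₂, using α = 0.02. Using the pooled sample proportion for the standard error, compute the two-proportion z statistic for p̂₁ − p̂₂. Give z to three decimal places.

p̂₁ = 208/364 = 0.57143, p̂₂ = 118/175 = 0.67429.
Pooled p̂ = (208+118)/(364+175) = 326/539 = 0.60482.
SE = √(0.239012 × 0.00846154) = 0.04497.
z = (0.57143 − 0.67429)/0.04497 = -0.10286/0.04497 = -2.287.
p-value = P(Z > -2.287) ≈ 0.9889; since p > α = 0.02, fail to reject H₀.

z = -2.287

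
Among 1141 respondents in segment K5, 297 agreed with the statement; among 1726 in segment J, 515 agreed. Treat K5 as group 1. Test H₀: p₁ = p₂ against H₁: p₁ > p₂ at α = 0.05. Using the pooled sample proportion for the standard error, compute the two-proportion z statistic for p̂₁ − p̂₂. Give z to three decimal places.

z = -2.215

p̂₁ = 297/1141 = 0.26030, p̂₂ = 515/1726 = 0.29838.
Pooled p̂ = (297+515)/(1141+1726) = 812/2867 = 0.28322.
SE = √(p̂(1−p̂)(1/n₁+1/n₂)) = √(0.28322·0.71678·0.0014558) = √(0.000295538) = 0.01719.
z = (0.26030 − 0.29838)/0.01719 = -0.03808/0.01719 = -2.215.
p-value = P(Z > -2.215) ≈ 0.9866. With α = 0.05, fail to reject H₀.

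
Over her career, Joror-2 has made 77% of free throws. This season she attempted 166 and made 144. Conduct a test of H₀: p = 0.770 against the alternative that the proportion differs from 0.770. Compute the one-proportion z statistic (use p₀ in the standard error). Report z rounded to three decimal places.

z = 2.984

p̂ = 144/166 ≈ 0.86747.
Under H₀, SE = √(0.77·0.23/166) = √(0.00106687) = 0.03266.
z = (0.86747 − 0.77)/0.03266 = 0.09747/0.03266 = 2.984.
Two-sided p-value ≈ 2·Φ(−2.984) = 0.0028.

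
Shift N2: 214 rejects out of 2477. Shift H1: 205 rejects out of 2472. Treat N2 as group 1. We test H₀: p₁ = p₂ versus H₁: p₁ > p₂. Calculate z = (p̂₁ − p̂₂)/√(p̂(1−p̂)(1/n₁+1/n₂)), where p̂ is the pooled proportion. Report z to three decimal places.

p̂₁ = 214/2477 = 0.086395, p̂₂ = 205/2472 = 0.082929.
Pooled p̂ = (214+205)/(2477+2472) = 419/4949 = 0.084664.
SE = √(p̂(1−p̂)(1/n₁+1/n₂)) = √(0.084664·0.915336·0.000808245) = √(6.26355e-05) = 0.007914.
z = (0.086395 − 0.082929)/0.007914 = 0.003466/0.007914 = 0.438.
p-value = P(Z > 0.438) ≈ 0.3307.

z = 0.438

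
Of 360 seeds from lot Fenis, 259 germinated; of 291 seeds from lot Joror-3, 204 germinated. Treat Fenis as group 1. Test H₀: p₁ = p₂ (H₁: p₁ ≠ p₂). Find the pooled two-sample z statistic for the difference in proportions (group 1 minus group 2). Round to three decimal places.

p̂₁ = 259/360 ≈ 0.71944, p̂₂ = 204/291 ≈ 0.70103.
Pooled p̂ = (259+204)/(360+291) = 463/651 = 0.71121.
SE = √(0.205389 × 0.0062142) = 0.03573.
z = (0.71944 − 0.70103)/0.03573 = 0.01841/0.03573 = 0.515.

z = 0.515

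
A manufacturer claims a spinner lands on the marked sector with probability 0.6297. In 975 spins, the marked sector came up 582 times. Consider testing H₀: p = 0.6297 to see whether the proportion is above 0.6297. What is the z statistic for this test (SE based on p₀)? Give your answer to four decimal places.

z = -2.1195

p̂ = 582/975 ≈ 0.5969231.
Under H₀, SE = √(0.6297·0.3703/975) = √(0.000239157) = 0.0154647.
z = (0.5969231 − 0.6297)/0.0154647 = -0.0327769/0.0154647 = -2.1195.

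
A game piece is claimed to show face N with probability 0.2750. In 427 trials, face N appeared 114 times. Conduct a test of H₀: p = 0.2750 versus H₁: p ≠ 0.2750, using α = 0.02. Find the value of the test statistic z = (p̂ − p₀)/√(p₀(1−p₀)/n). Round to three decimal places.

z = -0.371

p̂ = 114/427 ≈ 0.26698.
SE = √(p₀(1−p₀)/n) = √(0.19937/427) = 0.02161.
z = (0.26698 − 0.275)/0.02161 = -0.00802/0.02161 = -0.371.
Two-sided p-value ≈ 2·Φ(−0.371) = 0.7105; since p > α = 0.02, fail to reject H₀.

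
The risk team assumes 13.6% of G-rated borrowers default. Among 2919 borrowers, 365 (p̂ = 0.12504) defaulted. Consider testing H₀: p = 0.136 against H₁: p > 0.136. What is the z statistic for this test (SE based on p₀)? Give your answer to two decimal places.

p̂ = 365/2919 = 0.12504.
Standard error under H₀: √(0.136×0.864/2919) = 0.00634.
z = (0.12504 − 0.136)/0.00634 = -0.01096/0.00634 = -1.73.
p-value = P(Z > -1.727) ≈ 0.9579.

z = -1.73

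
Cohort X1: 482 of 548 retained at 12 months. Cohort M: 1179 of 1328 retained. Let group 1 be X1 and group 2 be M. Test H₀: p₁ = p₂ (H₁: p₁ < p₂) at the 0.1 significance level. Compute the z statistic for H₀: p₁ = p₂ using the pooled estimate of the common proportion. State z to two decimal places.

z = -0.51

p̂₁ = 482/548 = 0.8796, p̂₂ = 1179/1328 = 0.8878.
Pooled p̂ = (482+1179)/(548+1328) = 1661/1876 = 0.8854.
SE = √(p̂(1−p̂)(1/n₁+1/n₂)) = √(0.8854·0.1146·0.00257783) = √(0.000261575) = 0.0162.
z = (0.8796 − 0.8878)/0.0162 = -0.0082/0.0162 = -0.51.
p-value = P(Z < -0.509) ≈ 0.3052. With α = 0.1, fail to reject H₀.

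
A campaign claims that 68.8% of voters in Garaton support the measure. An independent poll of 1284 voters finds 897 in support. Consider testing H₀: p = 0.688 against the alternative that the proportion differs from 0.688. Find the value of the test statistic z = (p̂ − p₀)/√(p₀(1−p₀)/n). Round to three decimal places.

z = 0.820

p̂ = 897/1284 = 0.69860.
Under H₀, SE = √(0.688·0.312/1284) = √(0.000167178) = 0.01293.
z = (0.69860 − 0.688)/0.01293 = 0.01060/0.01293 = 0.820.
p-value = 2·P(Z > 0.820) ≈ 0.4124.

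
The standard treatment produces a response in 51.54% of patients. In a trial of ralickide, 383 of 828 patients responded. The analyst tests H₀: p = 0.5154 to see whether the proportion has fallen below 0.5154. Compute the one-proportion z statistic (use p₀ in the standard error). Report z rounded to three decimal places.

z = -3.042

p̂ = 383/828 = 0.46256.
Under H₀, SE = √(0.5154·0.4846/828) = √(0.000301646) = 0.01737.
z = (0.46256 − 0.5154)/0.01737 = -0.05284/0.01737 = -3.042.
p-value = P(Z < -3.042) ≈ 0.0012.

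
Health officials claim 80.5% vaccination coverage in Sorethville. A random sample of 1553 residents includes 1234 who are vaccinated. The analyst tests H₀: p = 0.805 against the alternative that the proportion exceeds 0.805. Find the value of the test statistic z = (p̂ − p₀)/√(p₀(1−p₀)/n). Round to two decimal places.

z = -1.04

p̂ = 1234/1553 = 0.79459.
Standard error under H₀: √(0.805×0.195/1553) = 0.01005.
z = (0.79459 − 0.805)/0.01005 = -0.01041/0.01005 = -1.04.
p-value = P(Z > -1.035) ≈ 0.8497.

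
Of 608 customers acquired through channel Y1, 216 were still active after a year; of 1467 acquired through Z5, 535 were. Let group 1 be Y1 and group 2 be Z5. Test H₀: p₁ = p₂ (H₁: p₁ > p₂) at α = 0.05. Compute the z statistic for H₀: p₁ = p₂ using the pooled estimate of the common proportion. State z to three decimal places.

p̂₁ = 216/608 ≈ 0.35526, p̂₂ = 535/1467 ≈ 0.36469.
Pooled p̂ = (216+535)/(608+1467) = 751/2075 = 0.36193.
SE = √(p̂(1−p̂)(1/n₁+1/n₂)) = √(0.36193·0.63807·0.0023264) = √(0.00053725) = 0.02318.
z = (0.35526 − 0.36469)/0.02318 = -0.00943/0.02318 = -0.407.
p-value = P(Z > -0.407) ≈ 0.6579. With α = 0.05, fail to reject H₀.

z = -0.407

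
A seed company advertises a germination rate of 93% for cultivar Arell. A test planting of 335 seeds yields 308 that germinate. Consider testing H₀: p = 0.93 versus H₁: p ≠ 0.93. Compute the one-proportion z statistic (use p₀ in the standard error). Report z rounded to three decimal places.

p̂ = 308/335 = 0.91940.
Under H₀, SE = √(0.93·0.07/335) = √(0.000194328) = 0.01394.
z = (0.91940 − 0.93)/0.01394 = -0.01060/0.01394 = -0.760.
Two-sided p-value ≈ 2·Φ(−0.760) = 0.4471.

z = -0.760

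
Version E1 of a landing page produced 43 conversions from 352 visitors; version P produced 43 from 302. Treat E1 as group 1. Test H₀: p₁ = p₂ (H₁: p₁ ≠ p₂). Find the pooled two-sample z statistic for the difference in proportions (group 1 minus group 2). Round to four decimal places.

p̂₁ = 43/352 = 0.122159, p̂₂ = 43/302 = 0.142384.
Pooled p̂ = (43+43)/(352+302) = 86/654 = 0.131498.
SE = √(0.114207 × 0.00615217) = 0.026507.
z = (0.122159 − 0.142384)/0.026507 = -0.020225/0.026507 = -0.7630.

z = -0.7630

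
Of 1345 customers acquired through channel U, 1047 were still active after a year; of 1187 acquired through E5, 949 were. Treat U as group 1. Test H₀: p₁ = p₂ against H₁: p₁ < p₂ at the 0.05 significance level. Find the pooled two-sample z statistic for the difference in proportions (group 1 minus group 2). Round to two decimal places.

z = -1.29

p̂₁ = 1047/1345 ≈ 0.7784, p̂₂ = 949/1187 ≈ 0.7995.
Pooled p̂ = (1047+949)/(1345+1187) = 1996/2532 = 0.7883.
SE = √(0.166878 × 0.00158595) = 0.0163.
z = (0.7784 − 0.7995)/0.0163 = -0.0211/0.0163 = -1.29.
p-value = P(Z < -1.294) ≈ 0.0978. With α = 0.05, fail to reject H₀.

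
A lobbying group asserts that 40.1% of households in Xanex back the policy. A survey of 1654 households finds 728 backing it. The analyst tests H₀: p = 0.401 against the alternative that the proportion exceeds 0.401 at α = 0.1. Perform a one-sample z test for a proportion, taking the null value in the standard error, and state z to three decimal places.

p̂ = 728/1654 = 0.440145.
Standard error under H₀: √(0.401×0.599/1654) = 0.012051.
z = (0.440145 − 0.401)/0.012051 = 0.039145/0.012051 = 3.248.
p-value = P(Z > 3.248) ≈ 0.0006, so at α = 0.1 we reject H₀.

z = 3.248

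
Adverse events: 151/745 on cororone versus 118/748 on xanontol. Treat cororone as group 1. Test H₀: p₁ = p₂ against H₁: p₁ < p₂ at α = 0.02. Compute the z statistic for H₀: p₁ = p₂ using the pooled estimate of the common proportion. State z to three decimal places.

z = 2.259

p̂₁ = 151/745 = 0.20268, p̂₂ = 118/748 = 0.15775.
Pooled p̂ = (151+118)/(745+748) = 269/1493 = 0.18017.
SE = √(0.147711 × 0.00267918) = 0.01989.
z = (0.20268 − 0.15775)/0.01989 = 0.04493/0.01989 = 2.259.
p-value = P(Z < 2.259) ≈ 0.9880; since p > α = 0.02, fail to reject H₀.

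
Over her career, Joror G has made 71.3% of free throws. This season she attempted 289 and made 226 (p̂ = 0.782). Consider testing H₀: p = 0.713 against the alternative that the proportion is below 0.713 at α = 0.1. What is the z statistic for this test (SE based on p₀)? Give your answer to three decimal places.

p̂ = 226/289 ≈ 0.78201.
SE = √(p₀(1−p₀)/n) = √(0.20463/289) = 0.02661.
z = (0.78201 − 0.713)/0.02661 = 0.06901/0.02661 = 2.593.
p-value = P(Z < 2.593) ≈ 0.9952, so at α = 0.1 we fail to reject H₀.

z = 2.593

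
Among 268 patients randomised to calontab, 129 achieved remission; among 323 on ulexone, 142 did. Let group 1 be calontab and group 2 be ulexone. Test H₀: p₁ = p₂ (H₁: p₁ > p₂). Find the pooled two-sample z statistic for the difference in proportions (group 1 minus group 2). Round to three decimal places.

p̂₁ = 129/268 ≈ 0.48134, p̂₂ = 142/323 ≈ 0.43963.
Pooled p̂ = (129+142)/(268+323) = 271/591 = 0.45854.
SE = √(p̂(1−p̂)(1/n₁+1/n₂)) = √(0.45854·0.54146·0.00682732) = √(0.0016951) = 0.04117.
z = (0.48134 − 0.43963)/0.04117 = 0.04171/0.04117 = 1.013.

z = 1.013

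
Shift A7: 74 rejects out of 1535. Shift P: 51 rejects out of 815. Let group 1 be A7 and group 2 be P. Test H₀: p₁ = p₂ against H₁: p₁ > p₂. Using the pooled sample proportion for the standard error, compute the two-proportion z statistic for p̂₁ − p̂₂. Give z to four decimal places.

z = -1.4772

p̂₁ = 74/1535 ≈ 0.0482085, p̂₂ = 51/815 ≈ 0.0625767.
Pooled p̂ = (74+51)/(1535+815) = 125/2350 = 0.0531915.
SE = √(0.0503622 × 0.00187846) = 0.0097264.
z = (0.0482085 − 0.0625767)/0.0097264 = -0.0143682/0.0097264 = -1.4772.
p-value = P(Z > -1.477) ≈ 0.9302.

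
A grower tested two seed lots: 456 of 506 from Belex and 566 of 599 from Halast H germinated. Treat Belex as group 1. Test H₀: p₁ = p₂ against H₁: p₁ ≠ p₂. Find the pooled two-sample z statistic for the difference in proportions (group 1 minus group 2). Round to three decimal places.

p̂₁ = 456/506 ≈ 0.901186, p̂₂ = 566/599 ≈ 0.944908.
Pooled p̂ = (456+566)/(506+599) = 1022/1105 = 0.924887.
SE = √(0.0694711 × 0.00364573) = 0.015915.
z = (0.901186 − 0.944908)/0.015915 = -0.043722/0.015915 = -2.747.
p-value = 2·P(Z > 2.747) ≈ 0.0060.

z = -2.747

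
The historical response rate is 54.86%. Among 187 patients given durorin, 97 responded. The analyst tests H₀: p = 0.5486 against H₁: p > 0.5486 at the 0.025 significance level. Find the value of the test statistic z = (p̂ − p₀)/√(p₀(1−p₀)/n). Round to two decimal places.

z = -0.82

p̂ = 97/187 = 0.5187.
SE = √(p₀(1−p₀)/n) = √(0.24764/187) = 0.0364.
z = (0.5187 − 0.5486)/0.0364 = -0.0299/0.0364 = -0.82.
p-value = P(Z > -0.821) ≈ 0.7942. With α = 0.025, fail to reject H₀.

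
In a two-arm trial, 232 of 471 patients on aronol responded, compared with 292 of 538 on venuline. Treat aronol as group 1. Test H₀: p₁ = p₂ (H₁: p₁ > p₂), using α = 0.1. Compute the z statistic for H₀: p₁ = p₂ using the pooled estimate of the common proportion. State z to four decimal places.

p̂₁ = 232/471 ≈ 0.492569, p̂₂ = 292/538 ≈ 0.542751.
Pooled p̂ = (232+292)/(471+538) = 524/1009 = 0.519326.
SE = √(p̂(1−p̂)(1/n₁+1/n₂)) = √(0.519326·0.480674·0.00398188) = √(0.000993982) = 0.031527.
z = (0.492569 − 0.542751)/0.031527 = -0.050182/0.031527 = -1.5917.
p-value = P(Z > -1.592) ≈ 0.9443, so at α = 0.1 we fail to reject H₀.

z = -1.5917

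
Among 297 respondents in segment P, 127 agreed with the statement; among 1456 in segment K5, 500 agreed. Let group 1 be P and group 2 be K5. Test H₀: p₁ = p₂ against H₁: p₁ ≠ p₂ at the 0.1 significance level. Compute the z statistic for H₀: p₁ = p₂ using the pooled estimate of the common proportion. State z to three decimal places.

p̂₁ = 127/297 ≈ 0.42761, p̂₂ = 500/1456 ≈ 0.34341.
Pooled p̂ = (127+500)/(297+1456) = 627/1753 = 0.35767.
SE = √(p̂(1−p̂)(1/n₁+1/n₂)) = √(0.35767·0.64233·0.00405382) = √(0.000931336) = 0.03052.
z = (0.42761 − 0.34341)/0.03052 = 0.08420/0.03052 = 2.759.
p-value = 2·P(Z > 2.759) ≈ 0.0058, so at α = 0.1 we reject H₀.

z = 2.759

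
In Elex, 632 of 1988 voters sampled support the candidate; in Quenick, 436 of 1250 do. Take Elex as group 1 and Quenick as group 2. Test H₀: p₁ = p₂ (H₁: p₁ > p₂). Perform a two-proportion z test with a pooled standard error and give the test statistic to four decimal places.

p̂₁ = 632/1988 = 0.317907, p̂₂ = 436/1250 = 0.348800.
Pooled p̂ = (632+436)/(1988+1250) = 1068/3238 = 0.329833.
SE = √(0.221043 × 0.00130302) = 0.016971.
z = (0.317907 − 0.348800)/0.016971 = -0.030893/0.016971 = -1.8203.

z = -1.8203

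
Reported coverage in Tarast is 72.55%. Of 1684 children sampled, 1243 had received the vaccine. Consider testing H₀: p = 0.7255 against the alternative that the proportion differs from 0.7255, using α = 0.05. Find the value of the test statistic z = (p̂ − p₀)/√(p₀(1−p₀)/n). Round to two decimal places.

z = 1.16

p̂ = 1243/1684 = 0.7381.
SE = √(p₀(1−p₀)/n) = √(0.19915/1684) = 0.0109.
z = (0.7381 − 0.7255)/0.0109 = 0.0126/0.0109 = 1.16.
p-value = 2·P(Z > 1.161) ≈ 0.2457. With α = 0.05, fail to reject H₀.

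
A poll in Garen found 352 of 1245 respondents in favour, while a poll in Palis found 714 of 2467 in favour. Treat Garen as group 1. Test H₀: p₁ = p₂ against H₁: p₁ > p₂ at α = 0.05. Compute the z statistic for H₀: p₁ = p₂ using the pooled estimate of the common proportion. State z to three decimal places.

p̂₁ = 352/1245 ≈ 0.28273, p̂₂ = 714/2467 ≈ 0.28942.
Pooled p̂ = (352+714)/(1245+2467) = 1066/3712 = 0.28718.
SE = √(p̂(1−p̂)(1/n₁+1/n₂)) = √(0.28718·0.71282·0.00120856) = √(0.000247401) = 0.01573.
z = (0.28273 − 0.28942)/0.01573 = -0.00669/0.01573 = -0.425.
p-value = P(Z > -0.425) ≈ 0.6647. With α = 0.05, fail to reject H₀.

z = -0.425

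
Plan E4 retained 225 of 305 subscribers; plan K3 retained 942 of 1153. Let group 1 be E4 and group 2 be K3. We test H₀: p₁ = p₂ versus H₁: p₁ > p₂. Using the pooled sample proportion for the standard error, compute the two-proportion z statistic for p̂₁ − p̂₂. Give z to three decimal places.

z = -3.081

p̂₁ = 225/305 = 0.73770, p̂₂ = 942/1153 = 0.81700.
Pooled p̂ = (225+942)/(305+1153) = 1167/1458 = 0.80041.
SE = √(p̂(1−p̂)(1/n₁+1/n₂)) = √(0.80041·0.19959·0.00414599) = √(0.000662334) = 0.02574.
z = (0.73770 − 0.81700)/0.02574 = -0.07930/0.02574 = -3.081.
p-value = P(Z > -3.081) ≈ 0.9990.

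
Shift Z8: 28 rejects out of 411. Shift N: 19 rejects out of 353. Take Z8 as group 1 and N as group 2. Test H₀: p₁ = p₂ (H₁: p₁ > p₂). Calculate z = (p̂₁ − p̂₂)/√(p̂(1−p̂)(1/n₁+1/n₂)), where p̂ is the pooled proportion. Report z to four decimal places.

z = 0.8203

p̂₁ = 28/411 ≈ 0.068127, p̂₂ = 19/353 ≈ 0.053824.
Pooled p̂ = (28+19)/(411+353) = 47/764 = 0.061518.
SE = √(p̂(1−p̂)(1/n₁+1/n₂)) = √(0.061518·0.938482·0.00526595) = √(0.000304023) = 0.017436.
z = (0.068127 − 0.053824)/0.017436 = 0.014303/0.017436 = 0.8203.
p-value = P(Z > 0.820) ≈ 0.2060.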